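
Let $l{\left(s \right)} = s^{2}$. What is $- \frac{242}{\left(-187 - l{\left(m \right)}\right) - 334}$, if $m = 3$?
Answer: $\frac{121}{265} \approx 0.4566$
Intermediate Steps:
$- \frac{242}{\left(-187 - l{\left(m \right)}\right) - 334} = - \frac{242}{\left(-187 - 3^{2}\right) - 334} = - \frac{242}{\left(-187 - 9\right) - 334} = - \frac{242}{-196 - 334} = - \frac{242}{-530} = \left(-242\right) \left(- \frac{1}{530}\right) = \frac{121}{265}$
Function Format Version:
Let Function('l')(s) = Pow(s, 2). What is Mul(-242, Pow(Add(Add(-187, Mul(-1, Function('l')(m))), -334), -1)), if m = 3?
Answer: Rational(121, 265) ≈ 0.45660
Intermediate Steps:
Mul(-242, Pow(Add(Add(-187, Mul(-1, Function('l')(m))), -334), -1)) = Mul(-242, Pow(Add(Add(-187, Mul(-1, Pow(3, 2))), -334), -1)) = Mul(-242, Pow(Add(Add(-187, Mul(-1, 9)), -334), -1)) = Mul(-242, Pow(Add(Add(-187, -9), -334), -1)) = Mul(-242, Pow(Add(-196, -334), -1)) = Mul(-242, Pow(-530, -1)) = Mul(-242, Rational(-1, 530)) = Rational(121, 265)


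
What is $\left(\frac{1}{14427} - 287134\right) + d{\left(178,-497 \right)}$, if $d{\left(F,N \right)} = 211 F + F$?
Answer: $- \frac{3598064945}{14427} \approx -2.494 \cdot 10^{5}$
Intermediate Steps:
$d{\left(F,N \right)} = 212 F$
$\left(\frac{1}{14427} - 287134\right) + d{\left(178,-497 \right)} = \left(\frac{1}{14427} - 287134\right) + 212 \cdot 178 = \left(\frac{1}{14427} - 287134\right) + 37736 = - \frac{4142482217}{14427} + 37736 = - \frac{3598064945}{14427}$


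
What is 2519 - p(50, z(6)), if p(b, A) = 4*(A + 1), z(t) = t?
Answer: 2491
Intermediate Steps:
p(b, A) = 4 + 4*A (p(b, A) = 4*(1 + A) = 4 + 4*A)
2519 - p(50, z(6)) = 2519 - (4 + 4*6) = 2519 - (4 + 24) = 2519 - 1*28 = 2519 - 28 = 2491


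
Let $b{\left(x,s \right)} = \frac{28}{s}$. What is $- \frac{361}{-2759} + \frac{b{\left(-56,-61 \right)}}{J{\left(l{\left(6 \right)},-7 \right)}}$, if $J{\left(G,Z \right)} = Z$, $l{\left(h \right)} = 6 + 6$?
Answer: $\frac{33057}{168299} \approx 0.19642$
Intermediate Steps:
$l{\left(h \right)} = 12$
$- \frac{361}{-2759} + \frac{b{\left(-56,-61 \right)}}{J{\left(l{\left(6 \right)},-7 \right)}} = - \frac{361}{-2759} + \frac{28 \frac{1}{-61}}{-7} = \left(-361\right) \left(- \frac{1}{2759}\right) + 28 \left(- \frac{1}{61}\right) \left(- \frac{1}{7}\right) = \frac{361}{2759} - - \frac{4}{61} = \frac{361}{2759} + \frac{4}{61} = \frac{33057}{168299}$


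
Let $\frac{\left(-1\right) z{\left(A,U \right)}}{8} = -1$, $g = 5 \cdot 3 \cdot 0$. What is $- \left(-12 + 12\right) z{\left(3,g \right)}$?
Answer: $0$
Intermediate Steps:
$g = 0$ ($g = 15 \cdot 0 = 0$)
$z{\left(A,U \right)} = 8$ ($z{\left(A,U \right)} = \left(-8\right) \left(-1\right) = 8$)
$- \left(-12 + 12\right) z{\left(3,g \right)} = - \left(-12 + 12\right) 8 = - 0 \cdot 8 = \left(-1\right) 0 = 0$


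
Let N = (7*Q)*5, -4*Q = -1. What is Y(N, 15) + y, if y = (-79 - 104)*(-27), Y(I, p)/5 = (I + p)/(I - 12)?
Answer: 63758/13 ≈ 4904.5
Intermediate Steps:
Q = 1/4 (Q = -1/4*(-1) = 1/4 ≈ 0.25000)
N = 35/4 (N = (7*(1/4))*5 = (7/4)*5 = 35/4 ≈ 8.7500)
Y(I, p) = 5*(I + p)/(-12 + I) (Y(I, p) = 5*((I + p)/(I - 12)) = 5*((I + p)/(-12 + I)) = 5*(I + p)/(-12 + I))
y = 4941 (y = -183*(-27) = 4941)
Y(N, 15) + y = 5*(35/4 + 15)/(-12 + 35/4) + 4941 = 5*(95/4)/(-13/4) + 4941 = 5*(-4/13)*(95/4) + 4941 = -475/13 + 4941 = 63758/13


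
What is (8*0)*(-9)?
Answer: 0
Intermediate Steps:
(8*0)*(-9) = 0*(-9) = 0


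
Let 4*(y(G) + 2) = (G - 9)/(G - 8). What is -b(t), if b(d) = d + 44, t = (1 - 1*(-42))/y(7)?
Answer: -46/3 ≈ -15.333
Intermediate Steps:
y(G) = -2 + (-9 + G)/(4*(-8 + G)) (y(G) = -2 + ((G - 9)/(G - 8))/4 = -2 + ((-9 + G)/(-8 + G))/4 = -2 + (-9 + G)/(4*(-8 + G)))
t = -86/3 (t = (1 - 1*(-42))/(((55 - 7*7)/(4*(-8 + 7)))) = (1 + 42)/(((1/4)*(55 - 49)/(-1))) = 43/(((1/4)*(-1)*6)) = 43/(-3/2) = 43*(-2/3) = -86/3 ≈ -28.667)
b(d) = 44 + d
-b(t) = -(44 - 86/3) = -1*46/3 = -46/3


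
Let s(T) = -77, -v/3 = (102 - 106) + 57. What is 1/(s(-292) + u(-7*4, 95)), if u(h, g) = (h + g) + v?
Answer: -1/169 ≈ -0.0059172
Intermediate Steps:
v = -159 (v = -3*((102 - 106) + 57) = -3*(-4 + 57) = -3*53 = -159)
u(h, g) = -159 + g + h (u(h, g) = (h + g) - 159 = (g + h) - 159 = -159 + g + h)
1/(s(-292) + u(-7*4, 95)) = 1/(-77 + (-159 + 95 - 7*4)) = 1/(-77 + (-159 + 95 - 28)) = 1/(-77 - 92) = 1/(-169) = -1/169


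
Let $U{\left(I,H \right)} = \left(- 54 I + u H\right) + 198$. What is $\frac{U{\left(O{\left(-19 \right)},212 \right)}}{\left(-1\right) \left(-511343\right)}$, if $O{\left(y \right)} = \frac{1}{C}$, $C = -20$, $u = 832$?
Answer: $\frac{1765847}{5113430} \approx 0.34534$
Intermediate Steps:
$O{\left(y \right)} = - \frac{1}{20}$ ($O{\left(y \right)} = \frac{1}{-20} = - \frac{1}{20}$)
$U{\left(I,H \right)} = 198 - 54 I + 832 H$ ($U{\left(I,H \right)} = \left(- 54 I + 832 H\right) + 198 = 198 - 54 I + 832 H$)
$\frac{U{\left(O{\left(-19 \right)},212 \right)}}{\left(-1\right) \left(-511343\right)} = \frac{198 - - \frac{27}{10} + 832 \cdot 212}{\left(-1\right) \left(-511343\right)} = \frac{198 + \frac{27}{10} + 176384}{511343} = \frac{1765847}{10} \cdot \frac{1}{511343} = \frac{1765847}{5113430}$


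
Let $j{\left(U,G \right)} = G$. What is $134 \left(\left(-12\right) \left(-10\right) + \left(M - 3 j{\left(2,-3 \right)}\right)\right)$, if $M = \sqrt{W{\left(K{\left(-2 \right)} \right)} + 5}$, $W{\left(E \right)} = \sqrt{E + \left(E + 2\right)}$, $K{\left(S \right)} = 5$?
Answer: $17286 + 134 \sqrt{5 + 2 \sqrt{3}} \approx 17676.0$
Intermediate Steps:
$W{\left(E \right)} = \sqrt{2 + 2 E}$ ($W{\left(E \right)} = \sqrt{E + \left(2 + E\right)} = \sqrt{2 + 2 E}$)
$M = \sqrt{5 + 2 \sqrt{3}}$ ($M = \sqrt{\sqrt{2 + 2 \cdot 5} + 5} = \sqrt{\sqrt{2 + 10} + 5} = \sqrt{\sqrt{12} + 5} = \sqrt{2 \sqrt{3} + 5} = \sqrt{5 + 2 \sqrt{3}} \approx 2.9093$)
$134 \left(\left(-12\right) \left(-10\right) + \left(M - 3 j{\left(2,-3 \right)}\right)\right) = 134 \left(\left(-12\right) \left(-10\right) + \left(\sqrt{5 + 2 \sqrt{3}} - -9\right)\right) = 134 \left(120 + \left(\sqrt{5 + 2 \sqrt{3}} + 9\right)\right) = 134 \left(120 + \left(9 + \sqrt{5 + 2 \sqrt{3}}\right)\right) = 134 \left(129 + \sqrt{5 + 2 \sqrt{3}}\right) = 17286 + 134 \sqrt{5 + 2 \sqrt{3}}$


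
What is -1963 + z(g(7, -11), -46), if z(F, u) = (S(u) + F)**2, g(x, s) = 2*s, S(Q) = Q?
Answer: 2661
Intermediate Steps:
z(F, u) = (F + u)**2 (z(F, u) = (u + F)**2 = (F + u)**2)
-1963 + z(g(7, -11), -46) = -1963 + (2*(-11) - 46)**2 = -1963 + (-22 - 46)**2 = -1963 + (-68)**2 = -1963 + 4624 = 2661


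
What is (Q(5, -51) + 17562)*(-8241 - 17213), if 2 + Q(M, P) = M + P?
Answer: -445801356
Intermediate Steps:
Q(M, P) = -2 + M + P (Q(M, P) = -2 + (M + P) = -2 + M + P)
(Q(5, -51) + 17562)*(-8241 - 17213) = ((-2 + 5 - 51) + 17562)*(-8241 - 17213) = (-48 + 17562)*(-25454) = 17514*(-25454) = -445801356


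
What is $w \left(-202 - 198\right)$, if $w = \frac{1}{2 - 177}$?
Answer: $\frac{16}{7} \approx 2.2857$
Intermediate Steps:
$w = - \frac{1}{175}$ ($w = \frac{1}{-175} = - \frac{1}{175} \approx -0.0057143$)
$w \left(-202 - 198\right) = - \frac{-202 - 198}{175} = \left(- \frac{1}{175}\right) \left(-400\right) = \frac{16}{7}$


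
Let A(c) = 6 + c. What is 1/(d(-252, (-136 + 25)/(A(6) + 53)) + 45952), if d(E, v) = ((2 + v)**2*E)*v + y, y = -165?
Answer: 274625/12584352767 ≈ 2.1823e-5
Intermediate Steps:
d(E, v) = -165 + E*v*(2 + v)**2 (d(E, v) = ((2 + v)**2*E)*v - 165 = (E*(2 + v)**2)*v - 165 = E*v*(2 + v)**2 - 165 = -165 + E*v*(2 + v)**2)
1/(d(-252, (-136 + 25)/(A(6) + 53)) + 45952) = 1/((-165 - 252*(-136 + 25)/((6 + 6) + 53)*(2 + (-136 + 25)/((6 + 6) + 53))**2) + 45952) = 1/((-165 - 252*(-111/(12 + 53))*(2 - 111/(12 + 53))**2) + 45952) = 1/((-165 - 252*(-111/65)*(2 - 111/65)**2) + 45952) = 1/((-165 - 252*(-111/65)*(19/65)**2) + 45952) = 1/((-165 - 252*(-111/65)*361/4225) + 45952) = 1/((-165 + 10097892/274625) + 45952) = 1/(-35215233/274625 + 45952) = 1/(12584352767/274625) = 274625/12584352767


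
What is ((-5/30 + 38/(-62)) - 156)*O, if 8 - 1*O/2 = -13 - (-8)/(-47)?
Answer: -29015195/4371 ≈ -6638.1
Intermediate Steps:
O = 1990/47 (O = 16 - 2*(-13 - (-8)/(-47)) = 16 - 2*(-13 - (-8)*(-1)/47) = 16 - 2*(-13 - 1*8/47) = 16 - 2*(-13 - 8/47) = 16 - 2*(-619/47) = 16 + 1238/47 = 1990/47 ≈ 42.340)
((-5/30 + 38/(-62)) - 156)*O = ((-5/30 + 38/(-62)) - 156)*(1990/47) = ((-5*1/30 + 38*(-1/62)) - 156)*(1990/47) = ((-⅙ - 19/31) - 156)*(1990/47) = (-145/186 - 156)*(1990/47) = -29161/186*1990/47 = -29015195/4371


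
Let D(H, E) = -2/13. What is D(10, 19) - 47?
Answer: -613/13 ≈ -47.154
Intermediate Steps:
D(H, E) = -2/13 (D(H, E) = -2*1/13 = -2/13)
D(10, 19) - 47 = -2/13 - 47 = -613/13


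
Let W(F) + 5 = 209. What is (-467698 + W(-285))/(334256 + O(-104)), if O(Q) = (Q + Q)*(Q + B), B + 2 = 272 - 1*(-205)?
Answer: -233747/128544 ≈ -1.8184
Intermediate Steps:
B = 475 (B = -2 + (272 - 1*(-205)) = -2 + (272 + 205) = -2 + 477 = 475)
W(F) = 204 (W(F) = -5 + 209 = 204)
O(Q) = 2*Q*(475 + Q) (O(Q) = (Q + Q)*(Q + 475) = (2*Q)*(475 + Q) = 2*Q*(475 + Q))
(-467698 + W(-285))/(334256 + O(-104)) = (-467698 + 204)/(334256 + 2*(-104)*(475 - 104)) = -467494/(334256 + 2*(-104)*371) = -467494/(334256 - 77168) = -467494/257088 = -467494*1/257088 = -233747/128544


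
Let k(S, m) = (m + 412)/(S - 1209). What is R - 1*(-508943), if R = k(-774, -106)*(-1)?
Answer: 336411425/661 ≈ 5.0894e+5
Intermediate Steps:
k(S, m) = (412 + m)/(-1209 + S)
R = 102/661 (R = ((412 - 106)/(-1209 - 774))*(-1) = (306/(-1983))*(-1) = -1/1983*306*(-1) = -102/661*(-1) = 102/661 ≈ 0.15431)
R - 1*(-508943) = 102/661 - 1*(-508943) = 102/661 + 508943 = 336411425/661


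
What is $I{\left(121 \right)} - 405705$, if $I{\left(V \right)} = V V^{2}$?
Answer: $1365856$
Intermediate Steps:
$I{\left(V \right)} = V^{3}$
$I{\left(121 \right)} - 405705 = 121^{3} - 405705 = 1771561 - 405705 = 1365856$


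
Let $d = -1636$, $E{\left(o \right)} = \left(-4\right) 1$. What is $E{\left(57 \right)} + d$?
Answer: $-1640$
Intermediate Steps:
$E{\left(o \right)} = -4$
$E{\left(57 \right)} + d = -4 - 1636 = -1640$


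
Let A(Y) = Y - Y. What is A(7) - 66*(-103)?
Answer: 6798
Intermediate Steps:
A(Y) = 0
A(7) - 66*(-103) = 0 - 66*(-103) = 0 + 6798 = 6798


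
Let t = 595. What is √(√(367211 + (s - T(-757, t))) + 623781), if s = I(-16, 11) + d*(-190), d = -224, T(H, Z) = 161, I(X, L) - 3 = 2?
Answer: √(623781 + √409615) ≈ 790.20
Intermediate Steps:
I(X, L) = 5 (I(X, L) = 3 + 2 = 5)
s = 42565 (s = 5 - 224*(-190) = 5 + 42560 = 42565)
√(√(367211 + (s - T(-757, t))) + 623781) = √(√(367211 + (42565 - 1*161)) + 623781) = √(√(367211 + (42565 - 161)) + 623781) = √(√(367211 + 42404) + 623781) = √(√409615 + 623781) = √(623781 + √409615)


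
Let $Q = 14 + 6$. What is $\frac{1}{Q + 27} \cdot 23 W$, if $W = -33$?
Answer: $- \frac{759}{47} \approx -16.149$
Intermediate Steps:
$Q = 20$
$\frac{1}{Q + 27} \cdot 23 W = \frac{1}{20 + 27} \cdot 23 \left(-33\right) = \frac{1}{47} \cdot 23 \left(-33\right) = \frac{23}{47} \left(-33\right) = - \frac{759}{47}$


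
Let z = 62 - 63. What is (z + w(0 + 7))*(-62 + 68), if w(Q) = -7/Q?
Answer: -12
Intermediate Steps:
z = -1
(z + w(0 + 7))*(-62 + 68) = (-1 - 7/(0 + 7))*(-62 + 68) = (-1 - 7/7)*6 = (-1 - 7*1/7)*6 = (-1 - 1)*6 = -2*6 = -12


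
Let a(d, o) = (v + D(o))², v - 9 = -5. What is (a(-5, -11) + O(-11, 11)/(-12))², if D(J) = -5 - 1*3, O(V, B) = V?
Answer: 41209/144 ≈ 286.17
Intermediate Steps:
D(J) = -8 (D(J) = -5 - 3 = -8)
v = 4 (v = 9 - 5 = 4)
a(d, o) = 16 (a(d, o) = (4 - 8)² = (-4)² = 16)
(a(-5, -11) + O(-11, 11)/(-12))² = (16 - 11/(-12))² = (16 - 11*(-1/12))² = (16 + 11/12)² = (203/12)² = 41209/144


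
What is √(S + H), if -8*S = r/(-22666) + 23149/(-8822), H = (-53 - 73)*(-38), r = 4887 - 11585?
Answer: 3*√21272665346619156701/199959452 ≈ 69.198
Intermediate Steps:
r = -6698
H = 4788 (H = -126*(-38) = 4788)
S = 232802739/799837808 (S = -(-6698/(-22666) + 23149/(-8822))/8 = -(-6698*(-1/22666) + 23149*(-1/8822))/8 = -(3349/11333 - 23149/8822)/8 = -⅛*(-232802739/99979726) = 232802739/799837808 ≈ 0.29106)
√(S + H) = √(232802739/799837808 + 4788) = √(3829856227443/799837808) = 3*√21272665346619156701/199959452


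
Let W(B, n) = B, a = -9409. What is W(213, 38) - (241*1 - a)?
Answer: -9437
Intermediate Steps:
W(213, 38) - (241*1 - a) = 213 - (241*1 - 1*(-9409)) = 213 - (241 + 9409) = 213 - 1*9650 = 213 - 9650 = -9437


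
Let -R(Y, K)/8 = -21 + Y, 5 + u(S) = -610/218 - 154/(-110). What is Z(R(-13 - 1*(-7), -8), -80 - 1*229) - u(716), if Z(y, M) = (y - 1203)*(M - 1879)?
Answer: 1176961507/545 ≈ 2.1596e+6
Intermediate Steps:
u(S) = -3487/545 (u(S) = -5 + (-610/218 - 154/(-110)) = -5 + (-610*1/218 - 154*(-1/110)) = -5 + (-305/109 + 7/5) = -5 - 762/545 = -3487/545)
R(Y, K) = 168 - 8*Y (R(Y, K) = -8*(-21 + Y) = 168 - 8*Y)
Z(y, M) = (-1879 + M)*(-1203 + y) (Z(y, M) = (-1203 + y)*(-1879 + M) = (-1879 + M)*(-1203 + y))
Z(R(-13 - 1*(-7), -8), -80 - 1*229) - u(716) = (2260437 - 1879*(168 - 8*(-13 - 1*(-7))) - 1203*(-80 - 1*229) + (-80 - 1*229)*(168 - 8*(-13 - 1*(-7)))) - 1*(-3487/545) = (2260437 - 1879*(168 - 8*(-13 + 7)) - 1203*(-80 - 229) + (-80 - 229)*(168 - 8*(-13 + 7))) + 3487/545 = (2260437 - 1879*(168 - 8*(-6)) - 1203*(-309) - 309*(168 - 8*(-6))) + 3487/545 = (2260437 - 1879*(168 + 48) + 371727 - 309*(168 + 48)) + 3487/545 = (2260437 - 1879*216 + 371727 - 309*216) + 3487/545 = (2260437 - 405864 + 371727 - 66744) + 3487/545 = 2159556 + 3487/545 = 1176961507/545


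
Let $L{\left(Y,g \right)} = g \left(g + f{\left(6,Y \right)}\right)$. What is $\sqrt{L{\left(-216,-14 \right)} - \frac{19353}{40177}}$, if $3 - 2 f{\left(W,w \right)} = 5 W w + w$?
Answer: $\frac{i \sqrt{75378670035794}}{40177} \approx 216.1 i$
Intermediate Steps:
$f{\left(W,w \right)} = \frac{3}{2} - \frac{w}{2} - \frac{5 W w}{2}$ ($f{\left(W,w \right)} = \frac{3}{2} - \frac{5 W w + w}{2} = \frac{3}{2} - \frac{w + 5 W w}{2} = \frac{3}{2} - \left(\frac{w}{2} + \frac{5 W w}{2}\right) = \frac{3}{2} - \frac{w}{2} - \frac{5 W w}{2}$)
$L{\left(Y,g \right)} = g \left(\frac{3}{2} + g - \frac{31 Y}{2}\right)$ ($L{\left(Y,g \right)} = g \left(g - \left(- \frac{3}{2} + \frac{31 Y}{2}\right)\right) = g \left(\frac{3}{2} + g - \frac{31 Y}{2}\right)$)
$\sqrt{L{\left(-216,-14 \right)} - \frac{19353}{40177}} = \sqrt{\frac{1}{2} \left(-14\right) \left(3 - -6696 + 2 \left(-14\right)\right) - \frac{19353}{40177}} = \sqrt{\frac{1}{2} \left(-14\right) \left(3 + 6696 - 28\right) - \frac{19353}{40177}} = \sqrt{\frac{1}{2} \left(-14\right) 6671 - \frac{19353}{40177}} = \sqrt{-46697 - \frac{19353}{40177}} = \sqrt{- \frac{1876164722}{40177}} = \frac{i \sqrt{75378670035794}}{40177}$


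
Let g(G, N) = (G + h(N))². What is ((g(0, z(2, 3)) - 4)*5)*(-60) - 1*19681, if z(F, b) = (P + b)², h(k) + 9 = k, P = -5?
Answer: -25981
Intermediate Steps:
h(k) = -9 + k
z(F, b) = (-5 + b)²
g(G, N) = (-9 + G + N)² (g(G, N) = (G + (-9 + N))² = (-9 + G + N)²)
((g(0, z(2, 3)) - 4)*5)*(-60) - 1*19681 = (((-9 + 0 + (-5 + 3)²)² - 4)*5)*(-60) - 1*19681 = (((-9 + 0 + (-2)²)² - 4)*5)*(-60) - 19681 = (((-9 + 0 + 4)² - 4)*5)*(-60) - 19681 = (((-5)² - 4)*5)*(-60) - 19681 = ((25 - 4)*5)*(-60) - 19681 = (21*5)*(-60) - 19681 = 105*(-60) - 19681 = -6300 - 19681 = -25981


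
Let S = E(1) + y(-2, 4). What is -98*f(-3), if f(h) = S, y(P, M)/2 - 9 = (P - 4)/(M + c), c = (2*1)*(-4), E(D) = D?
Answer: -2156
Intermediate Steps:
c = -8 (c = 2*(-4) = -8)
y(P, M) = 18 + 2*(-4 + P)/(-8 + M) (y(P, M) = 18 + 2*((P - 4)/(M - 8)) = 18 + 2*((-4 + P)/(-8 + M)) = 18 + 2*(-4 + P)/(-8 + M))
S = 22 (S = 1 + 2*(-76 - 2 + 9*4)/(-8 + 4) = 1 + 2*(-76 - 2 + 36)/(-4) = 1 + 2*(-¼)*(-42) = 1 + 21 = 22)
f(h) = 22
-98*f(-3) = -98*22 = -2156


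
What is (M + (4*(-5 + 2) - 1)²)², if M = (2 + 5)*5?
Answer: 41616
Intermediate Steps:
M = 35 (M = 7*5 = 35)
(M + (4*(-5 + 2) - 1)²)² = (35 + (4*(-5 + 2) - 1)²)² = (35 + (4*(-3) - 1)²)² = (35 + (-12 - 1)²)² = (35 + (-13)²)² = (35 + 169)² = 204² = 41616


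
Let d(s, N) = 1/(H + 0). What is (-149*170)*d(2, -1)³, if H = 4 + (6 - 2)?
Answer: -12665/256 ≈ -49.473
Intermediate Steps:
H = 8 (H = 4 + 4 = 8)
d(s, N) = ⅛ (d(s, N) = 1/(8 + 0) = 1/8 = ⅛)
(-149*170)*d(2, -1)³ = (-149*170)*(⅛)³ = -25330*1/512 = -12665/256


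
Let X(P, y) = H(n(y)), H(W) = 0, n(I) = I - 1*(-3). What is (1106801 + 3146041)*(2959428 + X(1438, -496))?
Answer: 12585979694376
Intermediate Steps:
n(I) = 3 + I (n(I) = I + 3 = 3 + I)
X(P, y) = 0
(1106801 + 3146041)*(2959428 + X(1438, -496)) = (1106801 + 3146041)*(2959428 + 0) = 4252842*2959428 = 12585979694376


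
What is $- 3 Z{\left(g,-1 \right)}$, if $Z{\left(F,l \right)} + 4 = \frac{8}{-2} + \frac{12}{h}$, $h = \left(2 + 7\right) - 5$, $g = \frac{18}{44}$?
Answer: $15$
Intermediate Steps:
$g = \frac{9}{22}$ ($g = 18 \cdot \frac{1}{44} = \frac{9}{22} \approx 0.40909$)
$h = 4$ ($h = 9 - 5 = 4$)
$Z{\left(F,l \right)} = -5$ ($Z{\left(F,l \right)} = -4 + \left(\frac{8}{-2} + \frac{12}{4}\right) = -4 + \left(8 \left(- \frac{1}{2}\right) + 12 \cdot \frac{1}{4}\right) = -4 + \left(-4 + 3\right) = -4 - 1 = -5$)
$- 3 Z{\left(g,-1 \right)} = \left(-3\right) \left(-5\right) = 15$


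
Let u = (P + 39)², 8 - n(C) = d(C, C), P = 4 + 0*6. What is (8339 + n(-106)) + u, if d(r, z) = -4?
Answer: 10200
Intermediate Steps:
P = 4 (P = 4 + 0 = 4)
n(C) = 12 (n(C) = 8 - 1*(-4) = 8 + 4 = 12)
u = 1849 (u = (4 + 39)² = 43² = 1849)
(8339 + n(-106)) + u = (8339 + 12) + 1849 = 8351 + 1849 = 10200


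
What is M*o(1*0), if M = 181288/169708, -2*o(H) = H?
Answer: 0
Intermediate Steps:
o(H) = -H/2
M = 45322/42427 (M = 181288*(1/169708) = 45322/42427 ≈ 1.0682)
M*o(1*0) = 45322*(-0/2)/42427 = 45322*(-½*0)/42427 = (45322/42427)*0 = 0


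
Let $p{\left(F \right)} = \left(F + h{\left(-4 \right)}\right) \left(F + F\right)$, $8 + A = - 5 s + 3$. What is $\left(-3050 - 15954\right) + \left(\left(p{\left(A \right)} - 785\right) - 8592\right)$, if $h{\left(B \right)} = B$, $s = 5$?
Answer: $-26341$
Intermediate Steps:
$A = -30$ ($A = -8 + \left(\left(-5\right) 5 + 3\right) = -8 + \left(-25 + 3\right) = -8 - 22 = -30$)
$p{\left(F \right)} = 2 F \left(-4 + F\right)$ ($p{\left(F \right)} = \left(F - 4\right) \left(F + F\right) = \left(-4 + F\right) 2 F = 2 F \left(-4 + F\right)$)
$\left(-3050 - 15954\right) + \left(\left(p{\left(A \right)} - 785\right) - 8592\right) = \left(-3050 - 15954\right) - \left(9377 + 60 \left(-4 - 30\right)\right) = -19004 - \left(9377 - 2040\right) = -19004 + \left(\left(2040 - 785\right) - 8592\right) = -19004 + \left(1255 - 8592\right) = -19004 - 7337 = -26341$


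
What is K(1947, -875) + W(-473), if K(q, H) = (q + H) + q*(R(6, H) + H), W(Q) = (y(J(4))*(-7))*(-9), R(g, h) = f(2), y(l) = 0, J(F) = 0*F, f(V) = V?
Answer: -1698659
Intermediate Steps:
J(F) = 0
R(g, h) = 2
W(Q) = 0 (W(Q) = (0*(-7))*(-9) = 0*(-9) = 0)
K(q, H) = H + q + q*(2 + H) (K(q, H) = (q + H) + q*(2 + H) = (H + q) + q*(2 + H) = H + q + q*(2 + H))
K(1947, -875) + W(-473) = (-875 + 3*1947 - 875*1947) + 0 = (-875 + 5841 - 1703625) + 0 = -1698659 + 0 = -1698659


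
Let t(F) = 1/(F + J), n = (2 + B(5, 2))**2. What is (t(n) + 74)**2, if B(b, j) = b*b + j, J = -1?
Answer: 3863989921/705600 ≈ 5476.2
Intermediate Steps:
B(b, j) = j + b**2 (B(b, j) = b**2 + j = j + b**2)
n = 841 (n = (2 + (2 + 5**2))**2 = (2 + (2 + 25))**2 = (2 + 27)**2 = 29**2 = 841)
t(F) = 1/(-1 + F) (t(F) = 1/(F - 1) = 1/(-1 + F))
(t(n) + 74)**2 = (1/(-1 + 841) + 74)**2 = (1/840 + 74)**2 = (62161/840)**2 = 3863989921/705600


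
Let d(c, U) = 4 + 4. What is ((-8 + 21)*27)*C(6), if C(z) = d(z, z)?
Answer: 2808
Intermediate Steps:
d(c, U) = 8
C(z) = 8
((-8 + 21)*27)*C(6) = ((-8 + 21)*27)*8 = (13*27)*8 = 351*8 = 2808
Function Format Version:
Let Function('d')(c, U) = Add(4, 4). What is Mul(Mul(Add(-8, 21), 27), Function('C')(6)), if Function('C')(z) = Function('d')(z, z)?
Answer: 2808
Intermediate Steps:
Function('d')(c, U) = 8
Function('C')(z) = 8
Mul(Mul(Add(-8, 21), 27), Function('C')(6)) = Mul(Mul(Add(-8, 21), 27), 8) = Mul(Mul(13, 27), 8) = Mul(351, 8) = 2808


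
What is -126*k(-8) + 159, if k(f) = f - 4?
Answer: 1671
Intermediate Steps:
k(f) = -4 + f
-126*k(-8) + 159 = -126*(-4 - 8) + 159 = -126*(-12) + 159 = 1512 + 159 = 1671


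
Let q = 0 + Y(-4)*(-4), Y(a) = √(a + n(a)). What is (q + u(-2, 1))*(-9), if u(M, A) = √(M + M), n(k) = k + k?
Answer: I*(-18 + 72*√3) ≈ 106.71*I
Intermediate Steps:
n(k) = 2*k
u(M, A) = √2*√M (u(M, A) = √(2*M) = √2*√M)
Y(a) = √3*√a (Y(a) = √(a + 2*a) = √(3*a) = √3*√a)
q = -8*I*√3 (q = 0 + (√3*√(-4))*(-4) = 0 + (√3*(2*I))*(-4) = 0 + (2*I*√3)*(-4) = 0 - 8*I*√3 = -8*I*√3 ≈ -13.856*I)
(q + u(-2, 1))*(-9) = (-8*I*√3 + √2*√(-2))*(-9) = (-8*I*√3 + √2*(I*√2))*(-9) = (-8*I*√3 + 2*I)*(-9) = (2*I - 8*I*√3)*(-9) = -18*I + 72*I*√3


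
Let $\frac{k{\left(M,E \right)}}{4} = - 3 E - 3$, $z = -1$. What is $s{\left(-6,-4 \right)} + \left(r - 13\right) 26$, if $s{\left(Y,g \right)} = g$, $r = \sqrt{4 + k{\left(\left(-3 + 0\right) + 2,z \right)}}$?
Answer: $-290$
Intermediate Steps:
$k{\left(M,E \right)} = -12 - 12 E$ ($k{\left(M,E \right)} = 4 \left(- 3 E - 3\right) = 4 \left(-3 - 3 E\right) = -12 - 12 E$)
$r = 2$ ($r = \sqrt{4 - 0} = \sqrt{4 + \left(-12 + 12\right)} = \sqrt{4 + 0} = \sqrt{4} = 2$)
$s{\left(-6,-4 \right)} + \left(r - 13\right) 26 = -4 + \left(2 - 13\right) 26 = -4 - 286 = -290$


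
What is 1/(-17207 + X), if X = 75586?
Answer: 1/58379 ≈ 1.7129e-5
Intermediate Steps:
1/(-17207 + X) = 1/(-17207 + 75586) = 1/58379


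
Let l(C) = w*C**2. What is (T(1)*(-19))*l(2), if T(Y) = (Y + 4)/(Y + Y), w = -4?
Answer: 760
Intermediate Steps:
T(Y) = (4 + Y)/(2*Y) (T(Y) = (4 + Y)/((2*Y)) = (4 + Y)*(1/(2*Y)) = (4 + Y)/(2*Y))
l(C) = -4*C**2
(T(1)*(-19))*l(2) = (((1/2)*(4 + 1)/1)*(-19))*(-4*2**2) = (((1/2)*1*5)*(-19))*(-4*4) = ((5/2)*(-19))*(-16) = -95/2*(-16) = 760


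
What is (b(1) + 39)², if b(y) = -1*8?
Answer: 961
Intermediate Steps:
b(y) = -8
(b(1) + 39)² = (-8 + 39)² = 31² = 961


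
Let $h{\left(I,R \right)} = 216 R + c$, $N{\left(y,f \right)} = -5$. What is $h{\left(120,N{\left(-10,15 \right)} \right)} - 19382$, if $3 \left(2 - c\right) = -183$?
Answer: $-20399$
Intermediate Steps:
$c = 63$ ($c = 2 - -61 = 2 + 61 = 63$)
$h{\left(I,R \right)} = 63 + 216 R$ ($h{\left(I,R \right)} = 216 R + 63 = 63 + 216 R$)
$h{\left(120,N{\left(-10,15 \right)} \right)} - 19382 = \left(63 + 216 \left(-5\right)\right) - 19382 = \left(63 - 1080\right) - 19382 = -1017 - 19382 = -20399$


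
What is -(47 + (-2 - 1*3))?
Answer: -42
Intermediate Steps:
-(47 + (-2 - 1*3)) = -(47 + (-2 - 3)) = -(47 - 5) = -1*42 = -42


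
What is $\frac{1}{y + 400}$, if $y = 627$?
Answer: $\frac{1}{1027} \approx 0.00097371$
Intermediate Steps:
$\frac{1}{y + 400} = \frac{1}{627 + 400} = \frac{1}{1027}$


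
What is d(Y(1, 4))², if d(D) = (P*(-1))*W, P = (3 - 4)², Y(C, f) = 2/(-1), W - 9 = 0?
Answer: 81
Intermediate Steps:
W = 9 (W = 9 + 0 = 9)
Y(C, f) = -2 (Y(C, f) = 2*(-1) = -2)
P = 1 (P = (-1)² = 1)
d(D) = -9 (d(D) = (1*(-1))*9 = -1*9 = -9)
d(Y(1, 4))² = (-9)² = 81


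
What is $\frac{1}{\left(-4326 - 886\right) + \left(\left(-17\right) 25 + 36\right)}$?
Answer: $- \frac{1}{5601} \approx -0.00017854$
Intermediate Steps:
$\frac{1}{\left(-4326 - 886\right) + \left(\left(-17\right) 25 + 36\right)} = \frac{1}{\left(-4326 - 886\right) + \left(-425 + 36\right)} = \frac{1}{-5212 - 389} = \frac{1}{-5601} = - \frac{1}{5601}$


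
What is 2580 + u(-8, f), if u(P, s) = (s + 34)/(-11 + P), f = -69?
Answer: 49055/19 ≈ 2581.8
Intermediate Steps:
u(P, s) = (34 + s)/(-11 + P)
2580 + u(-8, f) = 2580 + (34 - 69)/(-11 - 8) = 2580 - 35/(-19) = 2580 - 1/19*(-35) = 2580 + 35/19 = 49055/19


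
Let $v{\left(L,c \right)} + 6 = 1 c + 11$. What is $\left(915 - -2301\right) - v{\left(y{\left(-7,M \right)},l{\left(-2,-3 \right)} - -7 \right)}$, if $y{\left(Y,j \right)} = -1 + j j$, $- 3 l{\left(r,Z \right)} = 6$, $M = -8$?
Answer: $3206$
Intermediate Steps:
$l{\left(r,Z \right)} = -2$ ($l{\left(r,Z \right)} = \left(- \frac{1}{3}\right) 6 = -2$)
$y{\left(Y,j \right)} = -1 + j^{2}$
$v{\left(L,c \right)} = 5 + c$ ($v{\left(L,c \right)} = -6 + \left(1 c + 11\right) = -6 + \left(c + 11\right) = -6 + \left(11 + c\right) = 5 + c$)
$\left(915 - -2301\right) - v{\left(y{\left(-7,M \right)},l{\left(-2,-3 \right)} - -7 \right)} = \left(915 - -2301\right) - \left(5 - -5\right) = \left(915 + 2301\right) - \left(5 + \left(-2 + 7\right)\right) = 3216 - \left(5 + 5\right) = 3216 - 10 = 3206$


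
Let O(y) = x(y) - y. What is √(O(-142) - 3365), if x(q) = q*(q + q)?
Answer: √37105 ≈ 192.63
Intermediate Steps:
x(q) = 2*q² (x(q) = q*(2*q) = 2*q²)
O(y) = -y + 2*y² (O(y) = 2*y² - y = -y + 2*y²)
√(O(-142) - 3365) = √(-142*(-1 + 2*(-142)) - 3365) = √(-142*(-1 - 284) - 3365) = √(-142*(-285) - 3365) = √(40470 - 3365) = √37105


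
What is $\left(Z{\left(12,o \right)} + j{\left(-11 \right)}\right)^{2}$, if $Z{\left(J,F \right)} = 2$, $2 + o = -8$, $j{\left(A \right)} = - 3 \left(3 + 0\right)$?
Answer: $49$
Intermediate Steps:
$j{\left(A \right)} = -9$ ($j{\left(A \right)} = \left(-3\right) 3 = -9$)
$o = -10$ ($o = -2 - 8 = -10$)
$\left(Z{\left(12,o \right)} + j{\left(-11 \right)}\right)^{2} = \left(2 - 9\right)^{2} = \left(-7\right)^{2} = 49$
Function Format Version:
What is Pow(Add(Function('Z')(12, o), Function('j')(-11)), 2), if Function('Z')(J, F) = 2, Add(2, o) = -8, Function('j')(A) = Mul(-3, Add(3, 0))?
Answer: 49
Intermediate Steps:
Function('j')(A) = -9 (Function('j')(A) = Mul(-3, 3) = -9)
o = -10 (o = Add(-2, -8) = -10)
Pow(Add(Function('Z')(12, o), Function('j')(-11)), 2) = Pow(Add(2, -9), 2) = Pow(-7, 2) = 49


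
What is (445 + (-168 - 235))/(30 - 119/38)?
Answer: 1596/1021 ≈ 1.5632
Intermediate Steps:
(445 + (-168 - 235))/(30 - 119/38) = (445 - 403)/(30 - 119*1/38) = 42/(30 - 119/38) = 42/(1021/38) = 42*(38/1021) = 1596/1021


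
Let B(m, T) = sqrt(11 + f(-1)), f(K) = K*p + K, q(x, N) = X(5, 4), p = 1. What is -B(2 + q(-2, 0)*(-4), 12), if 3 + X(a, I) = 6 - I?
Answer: -3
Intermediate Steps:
X(a, I) = 3 - I (X(a, I) = -3 + (6 - I) = 3 - I)
q(x, N) = -1 (q(x, N) = 3 - 1*4 = 3 - 4 = -1)
f(K) = 2*K (f(K) = K*1 + K = K + K = 2*K)
B(m, T) = 3 (B(m, T) = sqrt(11 + 2*(-1)) = sqrt(11 - 2) = sqrt(9) = 3)
-B(2 + q(-2, 0)*(-4), 12) = -1*3 = -3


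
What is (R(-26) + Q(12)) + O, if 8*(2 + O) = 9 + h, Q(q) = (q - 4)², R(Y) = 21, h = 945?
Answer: 809/4 ≈ 202.25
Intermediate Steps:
Q(q) = (-4 + q)²
O = 469/4 (O = -2 + (9 + 945)/8 = -2 + (⅛)*954 = -2 + 477/4 = 469/4 ≈ 117.25)
(R(-26) + Q(12)) + O = (21 + (-4 + 12)²) + 469/4 = (21 + 8²) + 469/4 = (21 + 64) + 469/4 = 85 + 469/4 = 809/4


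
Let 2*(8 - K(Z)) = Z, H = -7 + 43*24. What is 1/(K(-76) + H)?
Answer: 1/1071 ≈ 0.00093371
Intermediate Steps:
H = 1025 (H = -7 + 1032 = 1025)
K(Z) = 8 - Z/2
1/(K(-76) + H) = 1/((8 - ½*(-76)) + 1025) = 1/((8 + 38) + 1025) = 1/(46 + 1025) = 1/1071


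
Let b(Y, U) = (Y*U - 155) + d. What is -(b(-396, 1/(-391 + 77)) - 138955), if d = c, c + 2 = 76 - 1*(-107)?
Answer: 21811655/157 ≈ 1.3893e+5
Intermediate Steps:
c = 181 (c = -2 + (76 - 1*(-107)) = -2 + (76 + 107) = -2 + 183 = 181)
d = 181
b(Y, U) = 26 + U*Y (b(Y, U) = (Y*U - 155) + 181 = (U*Y - 155) + 181 = (-155 + U*Y) + 181 = 26 + U*Y)
-(b(-396, 1/(-391 + 77)) - 138955) = -((26 - 396/(-391 + 77)) - 138955) = -((26 - 396/(-314)) - 138955) = -((26 - 1/314*(-396)) - 138955) = -((26 + 198/157) - 138955) = -(4280/157 - 138955) = -1*(-21811655/157) = 21811655/157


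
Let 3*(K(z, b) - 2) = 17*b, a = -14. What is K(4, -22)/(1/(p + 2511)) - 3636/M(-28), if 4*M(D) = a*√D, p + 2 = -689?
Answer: -669760/3 - 3636*I*√7/49 ≈ -2.2325e+5 - 196.33*I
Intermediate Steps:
p = -691 (p = -2 - 689 = -691)
K(z, b) = 2 + 17*b/3 (K(z, b) = 2 + (17*b)/3 = 2 + 17*b/3)
M(D) = -7*√D/2 (M(D) = (-14*√D)/4 = -7*√D/2)
K(4, -22)/(1/(p + 2511)) - 3636/M(-28) = (2 + (17/3)*(-22))/(1/(-691 + 2511)) - 3636*I*√7/49 = (2 - 374/3)/(1/1820) - 3636*I*√7/49 = -368/(3*1/1820) - 3636*I*√7/49 = -368/3*1820 - 3636*I*√7/49 = -669760/3 - 3636*I*√7/49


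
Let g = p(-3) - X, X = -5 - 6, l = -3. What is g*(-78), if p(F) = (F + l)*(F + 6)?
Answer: 546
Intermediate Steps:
p(F) = (-3 + F)*(6 + F) (p(F) = (F - 3)*(F + 6) = (-3 + F)*(6 + F))
X = -11
g = -7 (g = (-18 + (-3)² + 3*(-3)) - 1*(-11) = (-18 + 9 - 9) + 11 = -18 + 11 = -7)
g*(-78) = -7*(-78) = 546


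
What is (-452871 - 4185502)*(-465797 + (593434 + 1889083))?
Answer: -9354299596560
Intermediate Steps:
(-452871 - 4185502)*(-465797 + (593434 + 1889083)) = -4638373*(-465797 + 2482517) = -4638373*2016720 = -9354299596560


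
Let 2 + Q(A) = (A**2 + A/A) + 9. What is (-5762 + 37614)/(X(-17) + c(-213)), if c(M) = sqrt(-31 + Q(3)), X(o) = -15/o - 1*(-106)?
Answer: 983876428/3305535 - 9205228*I*sqrt(14)/3305535 ≈ 297.65 - 10.42*I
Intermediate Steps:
Q(A) = 8 + A**2 (Q(A) = -2 + ((A**2 + A/A) + 9) = -2 + ((A**2 + 1) + 9) = -2 + ((1 + A**2) + 9) = -2 + (10 + A**2) = 8 + A**2)
X(o) = 106 - 15/o (X(o) = -15/o + 106 = 106 - 15/o)
c(M) = I*sqrt(14) (c(M) = sqrt(-31 + (8 + 3**2)) = sqrt(-31 + (8 + 9)) = sqrt(-31 + 17) = sqrt(-14) = I*sqrt(14))
(-5762 + 37614)/(X(-17) + c(-213)) = (-5762 + 37614)/((106 - 15/(-17)) + I*sqrt(14)) = 31852/((106 - 15*(-1/17)) + I*sqrt(14)) = 31852/((106 + 15/17) + I*sqrt(14)) = 31852/(1817/17 + I*sqrt(14))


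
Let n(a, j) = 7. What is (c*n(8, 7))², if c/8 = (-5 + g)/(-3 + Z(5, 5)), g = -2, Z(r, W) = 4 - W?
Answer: 9604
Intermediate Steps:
c = 14 (c = 8*((-5 - 2)/(-3 + (4 - 1*5))) = 8*(-7/(-3 + (4 - 5))) = 8*(-7/(-3 - 1)) = 8*(-7/(-4)) = 8*(-7*(-¼)) = 8*(7/4) = 14)
(c*n(8, 7))² = (14*7)² = 98² = 9604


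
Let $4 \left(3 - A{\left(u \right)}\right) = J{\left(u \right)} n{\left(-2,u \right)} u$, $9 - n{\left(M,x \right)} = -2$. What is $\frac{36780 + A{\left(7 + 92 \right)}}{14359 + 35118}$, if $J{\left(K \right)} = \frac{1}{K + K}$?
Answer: $\frac{294253}{395816} \approx 0.74341$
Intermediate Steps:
$n{\left(M,x \right)} = 11$ ($n{\left(M,x \right)} = 9 - -2 = 9 + 2 = 11$)
$J{\left(K \right)} = \frac{1}{2 K}$
$A{\left(u \right)} = \frac{13}{8}$ ($A{\left(u \right)} = 3 - \frac{\frac{1}{2 u} 11 u}{4} = 3 - \frac{\frac{11}{2 u} u}{4} = 3 - \frac{11}{8} = \frac{13}{8}$)
$\frac{36780 + A{\left(7 + 92 \right)}}{14359 + 35118} = \frac{36780 + \frac{13}{8}}{14359 + 35118} = \frac{294253}{8 \cdot 49477} = \frac{294253}{8} \cdot \frac{1}{49477} = \frac{294253}{395816}$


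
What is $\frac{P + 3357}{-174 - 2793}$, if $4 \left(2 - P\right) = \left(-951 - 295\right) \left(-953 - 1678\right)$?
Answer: $\frac{1632395}{5934} \approx 275.09$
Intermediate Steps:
$P = - \frac{1639109}{2}$ ($P = 2 - \frac{\left(-951 - 295\right) \left(-953 - 1678\right)}{4} = 2 - \frac{\left(-1246\right) \left(-2631\right)}{4} = 2 - \frac{1639113}{2} = - \frac{1639109}{2} \approx -8.1955 \cdot 10^{5}$)
$\frac{P + 3357}{-174 - 2793} = \frac{- \frac{1639109}{2} + 3357}{-174 - 2793} = - \frac{1632395}{2 \left(-2967\right)} = \left(- \frac{1632395}{2}\right) \left(- \frac{1}{2967}\right) = \frac{1632395}{5934}$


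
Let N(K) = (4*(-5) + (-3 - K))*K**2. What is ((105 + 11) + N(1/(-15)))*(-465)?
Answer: -12125836/225 ≈ -53893.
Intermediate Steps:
N(K) = K**2*(-23 - K) (N(K) = (-20 + (-3 - K))*K**2 = (-23 - K)*K**2 = K**2*(-23 - K))
((105 + 11) + N(1/(-15)))*(-465) = ((105 + 11) + (1/(-15))**2*(-23 - 1/(-15)))*(-465) = (116 + (-1/15)**2*(-23 - 1*(-1/15)))*(-465) = (116 + (-23 + 1/15)/225)*(-465) = (116 + (1/225)*(-344/15))*(-465) = (116 - 344/3375)*(-465) = (391156/3375)*(-465) = -12125836/225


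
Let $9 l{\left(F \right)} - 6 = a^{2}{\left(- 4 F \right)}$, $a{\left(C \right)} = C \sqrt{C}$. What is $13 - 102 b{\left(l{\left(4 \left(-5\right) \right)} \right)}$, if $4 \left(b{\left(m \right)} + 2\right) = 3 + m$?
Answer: $- \frac{8703259}{6} \approx -1.4505 \cdot 10^{6}$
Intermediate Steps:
$a{\left(C \right)} = C^{\frac{3}{2}}$
$l{\left(F \right)} = \frac{2}{3} - \frac{64 F^{3}}{9}$ ($l{\left(F \right)} = \frac{2}{3} + \frac{\left(\left(- 4 F\right)^{\frac{3}{2}}\right)^{2}}{9} = \frac{2}{3} + \frac{\left(8 \left(- F\right)^{\frac{3}{2}}\right)^{2}}{9} = \frac{2}{3} + \frac{\left(-64\right) F^{3}}{9} = \frac{2}{3} - \frac{64 F^{3}}{9}$)
$b{\left(m \right)} = - \frac{5}{4} + \frac{m}{4}$ ($b{\left(m \right)} = -2 + \frac{3 + m}{4} = -2 + \left(\frac{3}{4} + \frac{m}{4}\right) = - \frac{5}{4} + \frac{m}{4}$)
$13 - 102 b{\left(l{\left(4 \left(-5\right) \right)} \right)} = 13 - 102 \left(- \frac{5}{4} + \frac{\frac{2}{3} - \frac{64 \left(4 \left(-5\right)\right)^{3}}{9}}{4}\right) = 13 - 102 \left(- \frac{5}{4} + \frac{\frac{2}{3} - \frac{64 \left(-20\right)^{3}}{9}}{4}\right) = 13 - 102 \left(- \frac{5}{4} + \frac{\frac{2}{3} - - \frac{512000}{9}}{4}\right) = 13 - 102 \left(- \frac{5}{4} + \frac{\frac{2}{3} + \frac{512000}{9}}{4}\right) = 13 - 102 \left(- \frac{5}{4} + \frac{1}{4} \cdot \frac{512006}{9}\right) = 13 - 102 \left(- \frac{5}{4} + \frac{256003}{18}\right) = 13 - \frac{8703337}{6} = - \frac{8703259}{6}$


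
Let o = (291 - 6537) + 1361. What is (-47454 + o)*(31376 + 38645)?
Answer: -3664829119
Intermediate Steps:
o = -4885 (o = -6246 + 1361 = -4885)
(-47454 + o)*(31376 + 38645) = (-47454 - 4885)*(31376 + 38645) = -52339*70021 = -3664829119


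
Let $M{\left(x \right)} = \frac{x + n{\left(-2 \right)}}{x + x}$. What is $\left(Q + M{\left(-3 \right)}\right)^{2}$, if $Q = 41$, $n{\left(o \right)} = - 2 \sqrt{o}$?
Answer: $\frac{61993}{36} + \frac{83 i \sqrt{2}}{3} \approx 1722.0 + 39.127 i$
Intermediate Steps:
$M{\left(x \right)} = \frac{x - 2 i \sqrt{2}}{2 x}$ ($M{\left(x \right)} = \frac{x - 2 \sqrt{-2}}{x + x} = \frac{x - 2 i \sqrt{2}}{2 x}$)
$\left(Q + M{\left(-3 \right)}\right)^{2} = \left(41 + \frac{\frac{1}{2} \left(-3\right) - i \sqrt{2}}{-3}\right)^{2} = \left(41 - \frac{- \frac{3}{2} - i \sqrt{2}}{3}\right)^{2} = \left(41 + \left(\frac{1}{2} + \frac{i \sqrt{2}}{3}\right)\right)^{2} = \left(\frac{83}{2} + \frac{i \sqrt{2}}{3}\right)^{2}$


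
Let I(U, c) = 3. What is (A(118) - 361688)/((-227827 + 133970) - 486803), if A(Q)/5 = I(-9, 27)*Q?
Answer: 179959/290330 ≈ 0.61984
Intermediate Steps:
A(Q) = 15*Q (A(Q) = 5*(3*Q) = 15*Q)
(A(118) - 361688)/((-227827 + 133970) - 486803) = (15*118 - 361688)/((-227827 + 133970) - 486803) = (1770 - 361688)/(-93857 - 486803) = -359918/(-580660) = -359918*(-1/580660) = 179959/290330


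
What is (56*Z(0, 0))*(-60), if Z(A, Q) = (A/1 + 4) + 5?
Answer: -30240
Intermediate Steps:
Z(A, Q) = 9 + A (Z(A, Q) = (A*1 + 4) + 5 = (A + 4) + 5 = (4 + A) + 5 = 9 + A)
(56*Z(0, 0))*(-60) = (56*(9 + 0))*(-60) = (56*9)*(-60) = 504*(-60) = -30240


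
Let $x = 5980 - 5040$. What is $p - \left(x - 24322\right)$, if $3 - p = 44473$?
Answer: $-21088$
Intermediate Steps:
$p = -44470$ ($p = 3 - 44473 = -44470$)
$x = 940$
$p - \left(x - 24322\right) = -44470 - \left(940 - 24322\right) = -44470 - -23382 = -44470 + 23382 = -21088$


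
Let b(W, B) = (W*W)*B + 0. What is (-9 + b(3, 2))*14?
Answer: 126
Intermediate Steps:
b(W, B) = B*W**2 (b(W, B) = W**2*B + 0 = B*W**2 + 0 = B*W**2)
(-9 + b(3, 2))*14 = (-9 + 2*3**2)*14 = (-9 + 2*9)*14 = (-9 + 18)*14 = 9*14 = 126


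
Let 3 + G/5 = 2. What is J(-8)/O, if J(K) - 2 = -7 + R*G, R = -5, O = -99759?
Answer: -20/99759 ≈ -0.00020048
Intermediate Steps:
G = -5 (G = -15 + 5*2 = -15 + 10 = -5)
J(K) = 20 (J(K) = 2 + (-7 - 5*(-5)) = 2 + (-7 + 25) = 2 + 18 = 20)
J(-8)/O = 20/(-99759) = 20*(-1/99759) = -20/99759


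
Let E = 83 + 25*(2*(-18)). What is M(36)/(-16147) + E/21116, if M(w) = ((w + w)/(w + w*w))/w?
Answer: -4392979525/113539697316 ≈ -0.038691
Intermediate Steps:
E = -817 (E = 83 + 25*(-36) = 83 - 900 = -817)
M(w) = 2/(w + w²) (M(w) = ((2*w)/(w + w²))/w = (2*w/(w + w²))/w = 2/(w + w²))
M(36)/(-16147) + E/21116 = (2/(36*(1 + 36)))/(-16147) - 817/21116 = (2*(1/36)/37)*(-1/16147) - 817*1/21116 = (2*(1/36)*(1/37))*(-1/16147) - 817/21116 = (1/666)*(-1/16147) - 817/21116 = -1/10753902 - 817/21116 = -4392979525/113539697316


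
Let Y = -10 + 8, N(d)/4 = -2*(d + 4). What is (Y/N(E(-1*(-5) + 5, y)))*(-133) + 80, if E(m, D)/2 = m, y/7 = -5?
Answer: 7547/96 ≈ 78.615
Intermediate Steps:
y = -35 (y = 7*(-5) = -35)
E(m, D) = 2*m
N(d) = -32 - 8*d (N(d) = 4*(-2*(d + 4)) = 4*(-2*(4 + d)) = 4*(-8 - 2*d) = -32 - 8*d)
Y = -2
(Y/N(E(-1*(-5) + 5, y)))*(-133) + 80 = -2/(-32 - 16*(-1*(-5) + 5))*(-133) + 80 = -2/(-32 - 16*(5 + 5))*(-133) + 80 = -2/(-32 - 16*10)*(-133) + 80 = -2/(-32 - 8*20)*(-133) + 80 = -2/(-32 - 160)*(-133) + 80 = -2/(-192)*(-133) + 80 = -2*(-1/192)*(-133) + 80 = (1/96)*(-133) + 80 = -133/96 + 80 = 7547/96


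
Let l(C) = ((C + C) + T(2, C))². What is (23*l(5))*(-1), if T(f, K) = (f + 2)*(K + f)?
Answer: -33212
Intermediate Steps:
T(f, K) = (2 + f)*(K + f)
l(C) = (8 + 6*C)² (l(C) = ((C + C) + (2² + 2*C + 2*2 + C*2))² = (2*C + (4 + 2*C + 4 + 2*C))² = (2*C + (8 + 4*C))² = (8 + 6*C)²)
(23*l(5))*(-1) = (23*(4*(4 + 3*5)²))*(-1) = (23*(4*(4 + 15)²))*(-1) = (23*(4*19²))*(-1) = (23*(4*361))*(-1) = (23*1444)*(-1) = 33212*(-1) = -33212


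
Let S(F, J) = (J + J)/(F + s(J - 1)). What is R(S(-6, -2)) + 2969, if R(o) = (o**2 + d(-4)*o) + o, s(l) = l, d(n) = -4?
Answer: 240397/81 ≈ 2967.9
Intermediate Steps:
S(F, J) = 2*J/(-1 + F + J) (S(F, J) = (J + J)/(F + (J - 1)) = (2*J)/(F + (-1 + J)) = (2*J)/(-1 + F + J) = 2*J/(-1 + F + J))
R(o) = o**2 - 3*o (R(o) = (o**2 - 4*o) + o = o**2 - 3*o)
R(S(-6, -2)) + 2969 = (2*(-2)/(-1 - 6 - 2))*(-3 + 2*(-2)/(-1 - 6 - 2)) + 2969 = (2*(-2)/(-9))*(-3 + 2*(-2)/(-9)) + 2969 = (2*(-2)*(-1/9))*(-3 + 2*(-2)*(-1/9)) + 2969 = 4*(-3 + 4/9)/9 + 2969 = (4/9)*(-23/9) + 2969 = -92/81 + 2969 = 240397/81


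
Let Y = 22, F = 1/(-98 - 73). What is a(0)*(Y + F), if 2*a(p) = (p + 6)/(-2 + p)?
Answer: -3761/114 ≈ -32.991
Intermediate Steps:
F = -1/171 (F = 1/(-171) = -1/171 ≈ -0.0058480)
a(p) = (6 + p)/(2*(-2 + p)) (a(p) = ((p + 6)/(-2 + p))/2 = ((6 + p)/(-2 + p))/2 = (6 + p)/(2*(-2 + p)))
a(0)*(Y + F) = ((6 + 0)/(2*(-2 + 0)))*(22 - 1/171) = ((½)*6/(-2))*(3761/171) = ((½)*(-½)*6)*(3761/171) = -3/2*3761/171 = -3761/114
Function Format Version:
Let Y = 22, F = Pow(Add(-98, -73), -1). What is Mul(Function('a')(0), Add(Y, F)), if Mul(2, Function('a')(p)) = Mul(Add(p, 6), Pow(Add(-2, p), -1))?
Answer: Rational(-3761, 114) ≈ -32.991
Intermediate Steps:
F = Rational(-1, 171) (F = Pow(-171, -1) = Rational(-1, 171) ≈ -0.0058480)
Function('a')(p) = Mul(Rational(1, 2), Pow(Add(-2, p), -1), Add(6, p)) (Function('a')(p) = Mul(Rational(1, 2), Mul(Add(p, 6), Pow(Add(-2, p), -1))) = Mul(Rational(1, 2), Mul(Add(6, p), Pow(Add(-2, p), -1))) = Mul(Rational(1, 2), Mul(Pow(Add(-2, p), -1), Add(6, p))) = Mul(Rational(1, 2), Pow(Add(-2, p), -1), Add(6, p)))
Mul(Function('a')(0), Add(Y, F)) = Mul(Mul(Rational(1, 2), Pow(Add(-2, 0), -1), Add(6, 0)), Add(22, Rational(-1, 171))) = Mul(Mul(Rational(1, 2), Pow(-2, -1), 6), Rational(3761, 171)) = Mul(Mul(Rational(1, 2), Rational(-1, 2), 6), Rational(3761, 171)) = Mul(Rational(-3, 2), Rational(3761, 171)) = Rational(-3761, 114)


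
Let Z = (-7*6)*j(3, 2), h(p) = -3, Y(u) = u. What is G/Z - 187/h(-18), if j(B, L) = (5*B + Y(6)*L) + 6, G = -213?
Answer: 9623/154 ≈ 62.487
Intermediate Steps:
j(B, L) = 6 + 5*B + 6*L (j(B, L) = (5*B + 6*L) + 6 = 6 + 5*B + 6*L)
Z = -1386 (Z = (-7*6)*(6 + 5*3 + 6*2) = -42*(6 + 15 + 12) = -42*33 = -1386)
G/Z - 187/h(-18) = -213/(-1386) - 187/(-3) = -213*(-1/1386) - 187*(-⅓) = 71/462 + 187/3 = 9623/154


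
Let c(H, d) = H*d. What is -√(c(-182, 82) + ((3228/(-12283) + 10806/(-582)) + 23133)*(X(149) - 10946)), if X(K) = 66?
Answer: -6*I*√9917057824369794179/1191451 ≈ -15859.0*I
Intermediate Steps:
-√(c(-182, 82) + ((3228/(-12283) + 10806/(-582)) + 23133)*(X(149) - 10946)) = -√(-182*82 + ((3228/(-12283) + 10806/(-582)) + 23133)*(66 - 10946)) = -√(-14924 + ((3228*(-1/12283) + 10806*(-1/582)) + 23133)*(-10880)) = -√(-14924 + ((-3228/12283 - 1801/97) + 23133)*(-10880)) = -√(-14924 + (-22434799/1191451 + 23133)*(-10880)) = -√(-14924 + (27539401184/1191451)*(-10880)) = -√(-14924 - 299628684881920/1191451) = -√(-299646466096644/1191451) = -6*I*√9917057824369794179/1191451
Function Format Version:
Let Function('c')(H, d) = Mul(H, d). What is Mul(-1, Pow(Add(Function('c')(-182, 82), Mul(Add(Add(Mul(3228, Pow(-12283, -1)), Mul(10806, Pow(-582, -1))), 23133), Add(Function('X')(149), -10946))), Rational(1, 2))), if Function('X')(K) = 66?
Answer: Mul(Rational(-6, 1191451), I, Pow(9917057824369794179, Rational(1, 2))) ≈ Mul(-15859., I)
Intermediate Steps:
Mul(-1, Pow(Add(Function('c')(-182, 82), Mul(Add(Add(Mul(3228, Pow(-12283, -1)), Mul(10806, Pow(-582, -1))), 23133), Add(Function('X')(149), -10946))), Rational(1, 2))) = Mul(-1, Pow(Add(Mul(-182, 82), Mul(Add(Add(Mul(3228, Pow(-12283, -1)), Mul(10806, Pow(-582, -1))), 23133), Add(66, -10946))), Rational(1, 2))) = Mul(-1, Pow(Add(-14924, Mul(Add(Add(Mul(3228, Rational(-1, 12283)), Mul(10806, Rational(-1, 582))), 23133), -10880)), Rational(1, 2))) = Mul(-1, Pow(Add(-14924, Mul(Add(Add(Rational(-3228, 12283), Rational(-1801, 97)), 23133), -10880)), Rational(1, 2))) = Mul(-1, Pow(Add(-14924, Mul(Add(Rational(-22434799, 1191451), 23133), -10880)), Rational(1, 2))) = Mul(-1, Pow(Add(-14924, Mul(Rational(27539401184, 1191451), -10880)), Rational(1, 2))) = Mul(-1, Pow(Add(-14924, Rational(-299628684881920, 1191451)), Rational(1, 2))) = Mul(-1, Pow(Rational(-299646466096644, 1191451), Rational(1, 2))) = Mul(-1, Mul(Rational(6, 1191451), I, Pow(9917057824369794179, Rational(1, 2)))) = Mul(Rational(-6, 1191451), I, Pow(9917057824369794179, Rational(1, 2)))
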